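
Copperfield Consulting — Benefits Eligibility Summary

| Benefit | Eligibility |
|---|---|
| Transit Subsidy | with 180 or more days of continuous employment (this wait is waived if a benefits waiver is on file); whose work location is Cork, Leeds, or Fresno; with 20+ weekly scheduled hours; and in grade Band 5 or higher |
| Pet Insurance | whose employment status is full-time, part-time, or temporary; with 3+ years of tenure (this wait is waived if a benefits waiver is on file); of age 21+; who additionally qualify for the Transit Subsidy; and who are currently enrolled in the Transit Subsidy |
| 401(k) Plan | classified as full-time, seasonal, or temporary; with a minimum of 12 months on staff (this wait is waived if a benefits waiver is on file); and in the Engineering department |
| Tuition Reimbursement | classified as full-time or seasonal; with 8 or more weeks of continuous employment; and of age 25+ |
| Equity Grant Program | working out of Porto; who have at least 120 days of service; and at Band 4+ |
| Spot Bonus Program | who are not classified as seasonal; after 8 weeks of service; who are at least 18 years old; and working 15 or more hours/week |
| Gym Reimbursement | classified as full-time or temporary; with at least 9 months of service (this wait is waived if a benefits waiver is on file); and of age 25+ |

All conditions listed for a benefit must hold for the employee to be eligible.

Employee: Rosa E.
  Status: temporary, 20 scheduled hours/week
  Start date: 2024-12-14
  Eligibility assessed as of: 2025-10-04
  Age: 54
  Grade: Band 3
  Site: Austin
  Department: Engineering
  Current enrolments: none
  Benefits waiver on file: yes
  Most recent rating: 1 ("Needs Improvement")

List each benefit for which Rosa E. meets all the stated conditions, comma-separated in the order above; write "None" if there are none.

401(k) Plan, Spot Bonus Program, Gym Reimbursement

Service from 2024-12-14 to 2025-10-04: 294 days.
Transit Subsidy — benefits waiver on file ✓; site Austin ✗ (not Cork, Leeds, or Fresno) → not eligible.
Pet Insurance — status temporary ✓; benefits waiver on file ✓; age 54 ≥ 21 ✓; not eligible for Transit Subsidy ✗ → not eligible.
401(k) Plan — status temporary ✓; benefits waiver on file ✓; dept Engineering ✓ → eligible.
Tuition Reimbursement — status temporary ✗ (requires full-time or seasonal) → not eligible.
Equity Grant Program — site Austin ✗ (not Porto) → not eligible.
Spot Bonus Program — status temporary ✓ (not excluded); service 294 days ≥ 8 weeks (≈56 days) ✓; age 54 ≥ 18 ✓; 20 hrs/wk ≥ 15 ✓ → eligible.
Gym Reimbursement — status temporary ✓; benefits waiver on file ✓; age 54 ≥ 25 ✓ → eligible.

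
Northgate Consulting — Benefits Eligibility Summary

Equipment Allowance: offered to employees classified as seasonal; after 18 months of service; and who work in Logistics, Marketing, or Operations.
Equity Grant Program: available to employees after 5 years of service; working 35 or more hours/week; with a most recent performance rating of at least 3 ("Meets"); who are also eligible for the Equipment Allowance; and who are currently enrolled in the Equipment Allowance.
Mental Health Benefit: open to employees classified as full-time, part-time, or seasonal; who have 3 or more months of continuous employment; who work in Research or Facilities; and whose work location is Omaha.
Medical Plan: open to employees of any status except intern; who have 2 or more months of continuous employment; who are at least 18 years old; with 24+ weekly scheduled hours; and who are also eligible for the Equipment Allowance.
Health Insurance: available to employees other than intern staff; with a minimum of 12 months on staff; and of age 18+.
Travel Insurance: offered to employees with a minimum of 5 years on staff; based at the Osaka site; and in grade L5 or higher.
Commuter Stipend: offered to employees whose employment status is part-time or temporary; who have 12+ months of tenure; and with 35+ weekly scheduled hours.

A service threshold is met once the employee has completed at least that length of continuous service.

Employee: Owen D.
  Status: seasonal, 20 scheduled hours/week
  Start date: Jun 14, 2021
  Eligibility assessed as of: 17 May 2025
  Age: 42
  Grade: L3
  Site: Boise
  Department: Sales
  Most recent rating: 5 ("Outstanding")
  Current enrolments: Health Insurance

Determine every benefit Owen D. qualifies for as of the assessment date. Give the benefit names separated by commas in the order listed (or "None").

Service from Jun 14, 2021 to 17 May 2025: 1433 days.
Equipment Allowance — status seasonal ✓; service 1433 days ≥ 18 months (≈540 days) ✓; dept Sales ✗ → not eligible.
Equity Grant Program — service 1433 days < 5 years (≈1825 days) ✗ → not eligible.
Mental Health Benefit — status seasonal ✓; service 1433 days ≥ 3 months (≈90 days) ✓; dept Sales ✗ → not eligible.
Medical Plan — status seasonal ✓ (not excluded); service 1433 days ≥ 2 months (≈60 days) ✓; age 42 ≥ 18 ✓; 20 hrs/wk < 24 ✗ → not eligible.
Health Insurance — status seasonal ✓ (not excluded); service 1433 days ≥ 12 months (≈360 days) ✓; age 42 ≥ 18 ✓ → eligible.
Travel Insurance — service 1433 days < 5 years (≈1825 days) ✗ → not eligible.
Commuter Stipend — status seasonal ✗ (requires part-time or temporary) → not eligible.

Health Insurance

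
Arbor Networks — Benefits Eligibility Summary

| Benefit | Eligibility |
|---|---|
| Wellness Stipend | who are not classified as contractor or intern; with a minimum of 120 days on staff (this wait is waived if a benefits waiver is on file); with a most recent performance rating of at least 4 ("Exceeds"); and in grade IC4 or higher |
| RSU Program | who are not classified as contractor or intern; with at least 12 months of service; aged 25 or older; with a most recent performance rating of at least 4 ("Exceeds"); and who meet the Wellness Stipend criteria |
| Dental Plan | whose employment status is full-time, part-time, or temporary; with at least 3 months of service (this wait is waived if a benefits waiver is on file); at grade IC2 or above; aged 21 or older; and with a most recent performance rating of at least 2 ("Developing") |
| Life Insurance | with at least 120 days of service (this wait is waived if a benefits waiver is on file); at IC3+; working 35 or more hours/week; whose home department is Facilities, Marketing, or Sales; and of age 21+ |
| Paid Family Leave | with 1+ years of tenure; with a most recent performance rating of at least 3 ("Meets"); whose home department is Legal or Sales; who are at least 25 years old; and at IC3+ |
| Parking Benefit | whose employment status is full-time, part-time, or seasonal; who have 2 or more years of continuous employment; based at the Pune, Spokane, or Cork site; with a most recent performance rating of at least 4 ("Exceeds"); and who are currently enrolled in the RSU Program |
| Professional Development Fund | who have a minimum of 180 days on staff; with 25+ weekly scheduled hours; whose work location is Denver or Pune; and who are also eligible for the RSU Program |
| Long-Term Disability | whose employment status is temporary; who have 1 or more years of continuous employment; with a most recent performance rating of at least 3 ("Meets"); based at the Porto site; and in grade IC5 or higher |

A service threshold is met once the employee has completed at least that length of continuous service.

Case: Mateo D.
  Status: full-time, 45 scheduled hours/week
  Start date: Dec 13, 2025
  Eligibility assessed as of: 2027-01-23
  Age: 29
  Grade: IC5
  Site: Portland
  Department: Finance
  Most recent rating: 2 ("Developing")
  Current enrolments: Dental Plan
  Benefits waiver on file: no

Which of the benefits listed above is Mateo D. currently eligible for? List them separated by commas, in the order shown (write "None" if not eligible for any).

Dental Plan

Service from Dec 13, 2025 to 2027-01-23: 406 days.
Wellness Stipend — status full-time ✓ (not excluded); no waiver, service 406 days ≥ 120 days ✓; rating 2 < 4 ✗ → not eligible.
RSU Program — status full-time ✓ (not excluded); service 406 days ≥ 12 months (≈360 days) ✓; age 29 ≥ 25 ✓; rating 2 < 4 ✗ → not eligible.
Dental Plan — status full-time ✓; no waiver, service 406 days ≥ 3 months (≈90 days) ✓; grade IC5 ≥ IC2 ✓; age 29 ≥ 21 ✓; rating 2 ≥ 2 ✓ → eligible.
Life Insurance — no waiver, service 406 days ≥ 120 days ✓; grade IC5 ≥ IC3 ✓; 45 hrs/wk ≥ 35 ✓; dept Finance ✗ → not eligible.
Paid Family Leave — service 406 days ≥ 1 year (≈365 days) ✓; rating 2 < 3 ✗ → not eligible.
Parking Benefit — status full-time ✓; service 406 days < 2 years (≈730 days) ✗ → not eligible.
Professional Development Fund — service 406 days ≥ 180 days ✓; 45 hrs/wk ≥ 25 ✓; site Portland ✗ (not Denver or Pune) → not eligible.
Long-Term Disability — status full-time ✗ (requires temporary) → not eligible.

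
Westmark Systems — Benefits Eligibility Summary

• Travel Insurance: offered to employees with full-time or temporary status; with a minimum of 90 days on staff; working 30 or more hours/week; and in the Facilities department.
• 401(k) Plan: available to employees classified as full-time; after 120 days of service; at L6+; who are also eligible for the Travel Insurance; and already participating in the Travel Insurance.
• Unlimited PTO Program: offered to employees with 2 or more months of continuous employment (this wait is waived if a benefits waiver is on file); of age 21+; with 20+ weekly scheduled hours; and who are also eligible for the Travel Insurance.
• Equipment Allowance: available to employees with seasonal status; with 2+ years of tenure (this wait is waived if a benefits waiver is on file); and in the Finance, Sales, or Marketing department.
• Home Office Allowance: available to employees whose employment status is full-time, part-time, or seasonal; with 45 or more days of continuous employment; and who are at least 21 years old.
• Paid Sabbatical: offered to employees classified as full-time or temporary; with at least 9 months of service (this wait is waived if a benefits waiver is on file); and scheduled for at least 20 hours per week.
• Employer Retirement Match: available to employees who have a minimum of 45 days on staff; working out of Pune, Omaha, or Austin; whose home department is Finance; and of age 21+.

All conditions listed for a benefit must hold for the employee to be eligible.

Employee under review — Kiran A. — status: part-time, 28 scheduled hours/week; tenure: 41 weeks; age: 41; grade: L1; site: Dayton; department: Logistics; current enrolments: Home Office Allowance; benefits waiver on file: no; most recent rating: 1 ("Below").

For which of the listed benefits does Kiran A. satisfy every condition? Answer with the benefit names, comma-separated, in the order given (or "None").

Home Office Allowance

Travel Insurance — status part-time ✗ (requires full-time or temporary) → not eligible.
401(k) Plan — status part-time ✗ (requires full-time) → not eligible.
Unlimited PTO Program — no waiver, service 41 weeks ≥ 2 months (≈60 days) ✓; age 41 ≥ 21 ✓; 28 hrs/wk ≥ 20 ✓; not eligible for Travel Insurance ✗ → not eligible.
Equipment Allowance — status part-time ✗ (requires seasonal) → not eligible.
Home Office Allowance — status part-time ✓; service 41 weeks ≥ 45 days ✓; age 41 ≥ 21 ✓ → eligible.
Paid Sabbatical — status part-time ✗ (requires full-time or temporary) → not eligible.
Employer Retirement Match — service 41 weeks ≥ 45 days ✓; site Dayton ✗ (not Pune, Omaha, or Austin) → not eligible.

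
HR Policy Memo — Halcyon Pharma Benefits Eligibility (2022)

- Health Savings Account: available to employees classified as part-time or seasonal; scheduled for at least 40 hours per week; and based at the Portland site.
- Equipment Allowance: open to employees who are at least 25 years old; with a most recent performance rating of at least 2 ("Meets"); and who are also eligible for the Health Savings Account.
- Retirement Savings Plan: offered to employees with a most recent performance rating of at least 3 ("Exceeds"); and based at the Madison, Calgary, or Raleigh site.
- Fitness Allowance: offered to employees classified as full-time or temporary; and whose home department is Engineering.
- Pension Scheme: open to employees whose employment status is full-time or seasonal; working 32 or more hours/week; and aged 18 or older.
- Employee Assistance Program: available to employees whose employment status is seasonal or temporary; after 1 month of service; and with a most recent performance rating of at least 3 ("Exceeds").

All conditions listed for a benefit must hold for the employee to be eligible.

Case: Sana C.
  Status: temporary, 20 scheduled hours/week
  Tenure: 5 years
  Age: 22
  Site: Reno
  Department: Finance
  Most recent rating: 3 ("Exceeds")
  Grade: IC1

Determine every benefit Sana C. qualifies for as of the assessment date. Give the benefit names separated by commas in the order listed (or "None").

Health Savings Account — status temporary ✗ (requires part-time or seasonal) → not eligible.
Equipment Allowance — age 22 < 25 ✗ → not eligible.
Retirement Savings Plan — rating 3 ≥ 3 ✓; site Reno ✗ (not Madison, Calgary, or Raleigh) → not eligible.
Fitness Allowance — status temporary ✓; dept Finance ✗ → not eligible.
Pension Scheme — status temporary ✗ (requires full-time or seasonal) → not eligible.
Employee Assistance Program — status temporary ✓; service 5 years ≥ 1 month (≈30 days) ✓; rating 3 ≥ 3 ✓ → eligible.

Employee Assistance Program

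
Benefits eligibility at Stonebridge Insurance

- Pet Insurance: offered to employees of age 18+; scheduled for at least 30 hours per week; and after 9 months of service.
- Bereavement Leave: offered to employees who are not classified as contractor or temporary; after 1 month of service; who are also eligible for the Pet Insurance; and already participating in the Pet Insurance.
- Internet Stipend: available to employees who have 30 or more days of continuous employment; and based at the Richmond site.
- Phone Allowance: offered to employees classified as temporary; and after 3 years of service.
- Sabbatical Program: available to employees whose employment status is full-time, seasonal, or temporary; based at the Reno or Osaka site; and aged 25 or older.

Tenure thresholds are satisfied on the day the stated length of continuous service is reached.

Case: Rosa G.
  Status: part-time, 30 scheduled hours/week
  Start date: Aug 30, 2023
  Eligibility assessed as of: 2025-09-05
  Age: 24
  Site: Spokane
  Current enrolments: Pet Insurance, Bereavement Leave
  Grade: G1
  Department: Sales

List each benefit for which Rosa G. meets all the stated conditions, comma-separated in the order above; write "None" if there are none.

Service from Aug 30, 2023 to 2025-09-05: 737 days.
Pet Insurance — age 24 ≥ 18 ✓; 30 hrs/wk ≥ 30 ✓; service 737 days ≥ 9 months (≈270 days) ✓ → eligible.
Bereavement Leave — status part-time ✓ (not excluded); service 737 days ≥ 1 month (≈30 days) ✓; eligible for Pet Insurance ✓; enrolled in Pet Insurance ✓ → eligible.
Internet Stipend — service 737 days ≥ 30 days ✓; site Spokane ✗ (not Richmond) → not eligible.
Phone Allowance — status part-time ✗ (requires temporary) → not eligible.
Sabbatical Program — status part-time ✗ (requires full-time, seasonal, or temporary) → not eligible.

Pet Insurance, Bereavement Leave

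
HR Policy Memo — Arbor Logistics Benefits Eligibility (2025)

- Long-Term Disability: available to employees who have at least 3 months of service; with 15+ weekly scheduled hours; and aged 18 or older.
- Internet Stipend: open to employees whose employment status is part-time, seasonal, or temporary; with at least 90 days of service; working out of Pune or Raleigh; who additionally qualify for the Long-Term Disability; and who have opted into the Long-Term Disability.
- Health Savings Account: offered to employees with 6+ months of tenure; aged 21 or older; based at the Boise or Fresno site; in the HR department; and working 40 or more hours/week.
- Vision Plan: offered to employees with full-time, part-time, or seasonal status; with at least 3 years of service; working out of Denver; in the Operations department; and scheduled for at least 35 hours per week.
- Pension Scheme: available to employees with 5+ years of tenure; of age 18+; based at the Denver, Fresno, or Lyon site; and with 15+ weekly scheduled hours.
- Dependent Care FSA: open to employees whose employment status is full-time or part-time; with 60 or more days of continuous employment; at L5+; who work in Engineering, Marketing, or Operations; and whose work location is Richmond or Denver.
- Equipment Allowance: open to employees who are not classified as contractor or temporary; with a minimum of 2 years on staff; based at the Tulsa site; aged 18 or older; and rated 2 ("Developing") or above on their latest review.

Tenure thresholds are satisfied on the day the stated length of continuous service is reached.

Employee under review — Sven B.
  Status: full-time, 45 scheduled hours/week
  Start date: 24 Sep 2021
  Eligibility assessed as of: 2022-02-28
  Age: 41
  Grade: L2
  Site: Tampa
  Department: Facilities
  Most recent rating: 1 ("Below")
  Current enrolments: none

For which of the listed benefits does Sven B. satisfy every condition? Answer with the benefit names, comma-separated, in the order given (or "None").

Long-Term Disability

Service from 24 Sep 2021 to 2022-02-28: 157 days.
Long-Term Disability — service 157 days ≥ 3 months (≈90 days) ✓; 45 hrs/wk ≥ 15 ✓; age 41 ≥ 18 ✓ → eligible.
Internet Stipend — status full-time ✗ (requires part-time, seasonal, or temporary) → not eligible.
Health Savings Account — service 157 days < 6 months (≈180 days) ✗ → not eligible.
Vision Plan — status full-time ✓; service 157 days < 3 years (≈1095 days) ✗ → not eligible.
Pension Scheme — service 157 days < 5 years (≈1825 days) ✗ → not eligible.
Dependent Care FSA — status full-time ✓; service 157 days ≥ 60 days ✓; grade L2 < L5 ✗ → not eligible.
Equipment Allowance — status full-time ✓ (not excluded); service 157 days < 2 years (≈730 days) ✗ → not eligible.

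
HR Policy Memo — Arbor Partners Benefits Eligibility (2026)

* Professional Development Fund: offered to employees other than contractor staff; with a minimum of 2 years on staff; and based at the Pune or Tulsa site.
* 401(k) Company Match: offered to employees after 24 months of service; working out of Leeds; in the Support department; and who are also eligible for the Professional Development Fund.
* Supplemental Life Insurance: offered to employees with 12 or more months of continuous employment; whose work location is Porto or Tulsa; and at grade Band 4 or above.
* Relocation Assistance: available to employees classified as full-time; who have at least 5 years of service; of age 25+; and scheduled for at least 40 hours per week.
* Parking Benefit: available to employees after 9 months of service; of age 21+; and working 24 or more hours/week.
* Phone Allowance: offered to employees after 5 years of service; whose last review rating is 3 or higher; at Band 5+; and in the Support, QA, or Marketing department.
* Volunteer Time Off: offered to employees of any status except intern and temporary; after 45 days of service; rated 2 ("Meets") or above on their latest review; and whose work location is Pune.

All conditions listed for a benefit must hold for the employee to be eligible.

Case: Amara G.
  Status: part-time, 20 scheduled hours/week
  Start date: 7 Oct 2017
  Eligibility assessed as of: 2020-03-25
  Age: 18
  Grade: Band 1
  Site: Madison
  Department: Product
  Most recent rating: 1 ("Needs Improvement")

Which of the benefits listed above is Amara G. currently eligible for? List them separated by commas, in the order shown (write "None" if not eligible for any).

Service from 7 Oct 2017 to 2020-03-25: 900 days.
Professional Development Fund — status part-time ✓ (not excluded); service 900 days ≥ 2 years (≈730 days) ✓; site Madison ✗ (not Pune or Tulsa) → not eligible.
401(k) Company Match — service 900 days ≥ 24 months (≈720 days) ✓; site Madison ✗ (not Leeds) → not eligible.
Supplemental Life Insurance — service 900 days ≥ 12 months (≈360 days) ✓; site Madison ✗ (not Porto or Tulsa) → not eligible.
Relocation Assistance — status part-time ✗ (requires full-time) → not eligible.
Parking Benefit — service 900 days ≥ 9 months (≈270 days) ✓; age 18 < 21 ✗ → not eligible.
Phone Allowance — service 900 days < 5 years (≈1825 days) ✗ → not eligible.
Volunteer Time Off — status part-time ✓ (not excluded); service 900 days ≥ 45 days ✓; rating 1 < 2 ✗ → not eligible.

None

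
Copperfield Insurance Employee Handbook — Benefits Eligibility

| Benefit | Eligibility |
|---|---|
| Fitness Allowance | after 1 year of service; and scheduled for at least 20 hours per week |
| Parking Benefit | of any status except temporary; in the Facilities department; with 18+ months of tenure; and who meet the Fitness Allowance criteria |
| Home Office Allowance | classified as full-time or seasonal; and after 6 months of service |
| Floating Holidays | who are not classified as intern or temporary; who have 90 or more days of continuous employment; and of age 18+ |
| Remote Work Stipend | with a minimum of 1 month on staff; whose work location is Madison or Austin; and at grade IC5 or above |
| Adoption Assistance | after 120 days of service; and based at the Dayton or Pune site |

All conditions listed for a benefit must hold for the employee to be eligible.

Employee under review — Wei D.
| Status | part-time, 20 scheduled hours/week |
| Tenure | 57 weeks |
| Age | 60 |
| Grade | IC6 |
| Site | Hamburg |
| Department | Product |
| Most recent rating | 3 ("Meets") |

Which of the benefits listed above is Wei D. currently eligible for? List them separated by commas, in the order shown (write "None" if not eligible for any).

Fitness Allowance, Floating Holidays

Fitness Allowance — service 57 weeks ≥ 1 year (≈365 days) ✓; 20 hrs/wk ≥ 20 ✓ → eligible.
Parking Benefit — status part-time ✓ (not excluded); dept Product ✗ → not eligible.
Home Office Allowance — status part-time ✗ (requires full-time or seasonal) → not eligible.
Floating Holidays — status part-time ✓ (not excluded); service 57 weeks ≥ 90 days ✓; age 60 ≥ 18 ✓ → eligible.
Remote Work Stipend — service 57 weeks ≥ 1 month (≈30 days) ✓; site Hamburg ✗ (not Madison or Austin) → not eligible.
Adoption Assistance — service 57 weeks ≥ 120 days ✓; site Hamburg ✗ (not Dayton or Pune) → not eligible.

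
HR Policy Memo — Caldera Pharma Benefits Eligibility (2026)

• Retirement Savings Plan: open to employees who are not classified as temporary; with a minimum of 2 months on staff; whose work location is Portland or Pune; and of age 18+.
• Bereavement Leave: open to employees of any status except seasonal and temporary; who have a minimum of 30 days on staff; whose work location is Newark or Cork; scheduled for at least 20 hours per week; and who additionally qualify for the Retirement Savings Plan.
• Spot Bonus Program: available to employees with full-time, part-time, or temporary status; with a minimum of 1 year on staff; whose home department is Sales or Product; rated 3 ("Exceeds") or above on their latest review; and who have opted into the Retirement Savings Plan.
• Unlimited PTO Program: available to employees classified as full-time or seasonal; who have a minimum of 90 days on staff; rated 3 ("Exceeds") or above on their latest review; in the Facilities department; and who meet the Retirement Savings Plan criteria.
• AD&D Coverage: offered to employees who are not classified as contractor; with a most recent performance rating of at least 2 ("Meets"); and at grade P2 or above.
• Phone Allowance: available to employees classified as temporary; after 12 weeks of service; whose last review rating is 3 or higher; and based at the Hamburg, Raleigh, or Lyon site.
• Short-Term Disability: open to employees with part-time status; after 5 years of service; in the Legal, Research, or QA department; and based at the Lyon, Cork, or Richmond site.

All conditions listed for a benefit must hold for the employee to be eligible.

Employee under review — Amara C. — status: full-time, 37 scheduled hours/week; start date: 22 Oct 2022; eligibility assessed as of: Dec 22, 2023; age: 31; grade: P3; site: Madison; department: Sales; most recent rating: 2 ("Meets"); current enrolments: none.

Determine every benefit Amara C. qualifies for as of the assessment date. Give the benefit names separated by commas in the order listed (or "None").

Service from 22 Oct 2022 to Dec 22, 2023: 426 days.
Retirement Savings Plan — status full-time ✓ (not excluded); service 426 days ≥ 2 months (≈60 days) ✓; site Madison ✗ (not Portland or Pune) → not eligible.
Bereavement Leave — status full-time ✓ (not excluded); service 426 days ≥ 30 days ✓; site Madison ✗ (not Newark or Cork) → not eligible.
Spot Bonus Program — status full-time ✓; service 426 days ≥ 1 year (≈365 days) ✓; dept Sales ✓; rating 2 < 3 ✗ → not eligible.
Unlimited PTO Program — status full-time ✓; service 426 days ≥ 90 days ✓; rating 2 < 3 ✗ → not eligible.
AD&D Coverage — status full-time ✓ (not excluded); rating 2 ≥ 2 ✓; grade P3 ≥ P2 ✓ → eligible.
Phone Allowance — status full-time ✗ (requires temporary) → not eligible.
Short-Term Disability — status full-time ✗ (requires part-time) → not eligible.

AD&D Coverage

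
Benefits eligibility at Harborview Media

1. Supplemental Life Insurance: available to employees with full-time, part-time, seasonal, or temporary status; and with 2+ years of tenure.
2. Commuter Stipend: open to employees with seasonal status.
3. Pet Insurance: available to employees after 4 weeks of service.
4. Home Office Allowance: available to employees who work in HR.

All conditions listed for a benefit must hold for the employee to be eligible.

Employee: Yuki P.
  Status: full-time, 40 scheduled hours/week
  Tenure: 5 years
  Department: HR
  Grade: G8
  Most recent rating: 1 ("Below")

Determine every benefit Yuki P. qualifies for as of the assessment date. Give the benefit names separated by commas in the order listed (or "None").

Supplemental Life Insurance — status full-time ✓; service 5 years ≥ 2 years ✓ → eligible.
Commuter Stipend — status full-time ✗ (requires seasonal) → not eligible.
Pet Insurance — service 5 years ≥ 4 weeks (≈28 days) ✓ → eligible.
Home Office Allowance — dept HR ✓ → eligible.

Supplemental Life Insurance, Pet Insurance, Home Office Allowance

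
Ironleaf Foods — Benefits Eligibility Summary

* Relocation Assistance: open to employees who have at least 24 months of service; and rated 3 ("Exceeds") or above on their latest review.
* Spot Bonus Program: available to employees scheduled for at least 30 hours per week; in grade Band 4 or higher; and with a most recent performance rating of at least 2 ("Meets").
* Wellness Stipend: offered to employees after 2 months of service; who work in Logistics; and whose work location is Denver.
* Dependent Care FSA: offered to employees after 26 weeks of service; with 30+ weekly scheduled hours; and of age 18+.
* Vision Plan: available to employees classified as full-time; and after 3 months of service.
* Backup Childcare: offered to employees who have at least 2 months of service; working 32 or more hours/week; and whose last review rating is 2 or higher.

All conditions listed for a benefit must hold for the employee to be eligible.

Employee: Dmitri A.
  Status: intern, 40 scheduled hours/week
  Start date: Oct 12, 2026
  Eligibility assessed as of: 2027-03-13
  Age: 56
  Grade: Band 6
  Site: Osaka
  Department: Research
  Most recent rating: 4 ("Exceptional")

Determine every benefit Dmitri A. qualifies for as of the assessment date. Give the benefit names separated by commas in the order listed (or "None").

Service from Oct 12, 2026 to 2027-03-13: 152 days.
Relocation Assistance — service 152 days < 24 months (≈720 days) ✗ → not eligible.
Spot Bonus Program — 40 hrs/wk ≥ 30 ✓; grade Band 6 ≥ Band 4 ✓; rating 4 ≥ 2 ✓ → eligible.
Wellness Stipend — service 152 days ≥ 2 months (≈60 days) ✓; dept Research ✗ → not eligible.
Dependent Care FSA — service 152 days < 26 weeks (≈182 days) ✗ → not eligible.
Vision Plan — status intern ✗ (requires full-time) → not eligible.
Backup Childcare — service 152 days ≥ 2 months (≈60 days) ✓; 40 hrs/wk ≥ 32 ✓; rating 4 ≥ 2 ✓ → eligible.

Spot Bonus Program, Backup Childcare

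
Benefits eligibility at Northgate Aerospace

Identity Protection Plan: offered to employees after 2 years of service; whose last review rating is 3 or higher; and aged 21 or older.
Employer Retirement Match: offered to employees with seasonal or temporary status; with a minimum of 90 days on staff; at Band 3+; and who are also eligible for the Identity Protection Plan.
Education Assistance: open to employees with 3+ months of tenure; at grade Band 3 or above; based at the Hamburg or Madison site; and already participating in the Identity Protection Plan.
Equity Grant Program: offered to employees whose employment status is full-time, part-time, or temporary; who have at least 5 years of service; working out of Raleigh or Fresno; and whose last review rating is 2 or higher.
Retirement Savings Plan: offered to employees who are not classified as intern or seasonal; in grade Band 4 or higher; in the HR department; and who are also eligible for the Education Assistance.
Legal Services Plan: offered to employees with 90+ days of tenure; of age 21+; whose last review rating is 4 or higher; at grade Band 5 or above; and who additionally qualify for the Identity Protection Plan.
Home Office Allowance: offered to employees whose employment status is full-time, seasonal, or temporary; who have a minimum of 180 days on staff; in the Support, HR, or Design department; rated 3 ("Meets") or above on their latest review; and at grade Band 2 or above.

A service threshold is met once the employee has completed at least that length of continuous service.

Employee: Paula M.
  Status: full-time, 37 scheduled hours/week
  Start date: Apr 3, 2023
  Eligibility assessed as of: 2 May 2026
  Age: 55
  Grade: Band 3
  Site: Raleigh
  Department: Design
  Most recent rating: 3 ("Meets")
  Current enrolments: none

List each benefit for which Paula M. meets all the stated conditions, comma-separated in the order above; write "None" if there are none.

Identity Protection Plan, Home Office Allowance

Service from Apr 3, 2023 to 2 May 2026: 1125 days.
Identity Protection Plan — service 1125 days ≥ 2 years (≈730 days) ✓; rating 3 ≥ 3 ✓; age 55 ≥ 21 ✓ → eligible.
Employer Retirement Match — status full-time ✗ (requires seasonal or temporary) → not eligible.
Education Assistance — service 1125 days ≥ 3 months (≈90 days) ✓; grade Band 3 ≥ Band 3 ✓; site Raleigh ✗ (not Hamburg or Madison) → not eligible.
Equity Grant Program — status full-time ✓; service 1125 days < 5 years (≈1825 days) ✗ → not eligible.
Retirement Savings Plan — status full-time ✓ (not excluded); grade Band 3 < Band 4 ✗ → not eligible.
Legal Services Plan — service 1125 days ≥ 90 days ✓; age 55 ≥ 21 ✓; rating 3 < 4 ✗ → not eligible.
Home Office Allowance — status full-time ✓; service 1125 days ≥ 180 days ✓; dept Design ✓; rating 3 ≥ 3 ✓; grade Band 3 ≥ Band 2 ✓ → eligible.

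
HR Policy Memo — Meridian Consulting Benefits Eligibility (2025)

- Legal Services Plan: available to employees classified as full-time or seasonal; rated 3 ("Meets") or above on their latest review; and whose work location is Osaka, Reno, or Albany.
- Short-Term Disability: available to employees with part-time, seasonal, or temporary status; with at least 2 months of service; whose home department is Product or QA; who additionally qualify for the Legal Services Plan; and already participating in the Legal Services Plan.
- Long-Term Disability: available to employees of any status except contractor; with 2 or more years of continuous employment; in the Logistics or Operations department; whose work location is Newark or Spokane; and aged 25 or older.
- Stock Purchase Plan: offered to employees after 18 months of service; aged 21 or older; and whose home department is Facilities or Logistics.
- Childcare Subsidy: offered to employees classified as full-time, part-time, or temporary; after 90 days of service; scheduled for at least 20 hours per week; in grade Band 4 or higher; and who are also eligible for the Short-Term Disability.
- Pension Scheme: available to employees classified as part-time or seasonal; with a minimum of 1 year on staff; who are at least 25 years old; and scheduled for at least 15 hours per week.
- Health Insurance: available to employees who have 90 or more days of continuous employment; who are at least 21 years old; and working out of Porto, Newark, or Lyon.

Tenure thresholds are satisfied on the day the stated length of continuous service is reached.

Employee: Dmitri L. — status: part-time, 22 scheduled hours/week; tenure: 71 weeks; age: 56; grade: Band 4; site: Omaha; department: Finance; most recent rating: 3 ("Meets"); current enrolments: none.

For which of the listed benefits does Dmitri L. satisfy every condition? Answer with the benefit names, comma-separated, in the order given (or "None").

Pension Scheme

Legal Services Plan — status part-time ✗ (requires full-time or seasonal) → not eligible.
Short-Term Disability — status part-time ✓; service 71 weeks ≥ 2 months (≈60 days) ✓; dept Finance ✗ → not eligible.
Long-Term Disability — status part-time ✓ (not excluded); service 71 weeks < 2 years (≈730 days) ✗ → not eligible.
Stock Purchase Plan — service 71 weeks < 18 months (≈540 days) ✗ → not eligible.
Childcare Subsidy — status part-time ✓; service 71 weeks ≥ 90 days ✓; 22 hrs/wk ≥ 20 ✓; grade Band 4 ≥ Band 4 ✓; not eligible for Short-Term Disability ✗ → not eligible.
Pension Scheme — status part-time ✓; service 71 weeks ≥ 1 year (≈365 days) ✓; age 56 ≥ 25 ✓; 22 hrs/wk ≥ 15 ✓ → eligible.
Health Insurance — service 71 weeks ≥ 90 days ✓; age 56 ≥ 21 ✓; site Omaha ✗ (not Porto, Newark, or Lyon) → not eligible.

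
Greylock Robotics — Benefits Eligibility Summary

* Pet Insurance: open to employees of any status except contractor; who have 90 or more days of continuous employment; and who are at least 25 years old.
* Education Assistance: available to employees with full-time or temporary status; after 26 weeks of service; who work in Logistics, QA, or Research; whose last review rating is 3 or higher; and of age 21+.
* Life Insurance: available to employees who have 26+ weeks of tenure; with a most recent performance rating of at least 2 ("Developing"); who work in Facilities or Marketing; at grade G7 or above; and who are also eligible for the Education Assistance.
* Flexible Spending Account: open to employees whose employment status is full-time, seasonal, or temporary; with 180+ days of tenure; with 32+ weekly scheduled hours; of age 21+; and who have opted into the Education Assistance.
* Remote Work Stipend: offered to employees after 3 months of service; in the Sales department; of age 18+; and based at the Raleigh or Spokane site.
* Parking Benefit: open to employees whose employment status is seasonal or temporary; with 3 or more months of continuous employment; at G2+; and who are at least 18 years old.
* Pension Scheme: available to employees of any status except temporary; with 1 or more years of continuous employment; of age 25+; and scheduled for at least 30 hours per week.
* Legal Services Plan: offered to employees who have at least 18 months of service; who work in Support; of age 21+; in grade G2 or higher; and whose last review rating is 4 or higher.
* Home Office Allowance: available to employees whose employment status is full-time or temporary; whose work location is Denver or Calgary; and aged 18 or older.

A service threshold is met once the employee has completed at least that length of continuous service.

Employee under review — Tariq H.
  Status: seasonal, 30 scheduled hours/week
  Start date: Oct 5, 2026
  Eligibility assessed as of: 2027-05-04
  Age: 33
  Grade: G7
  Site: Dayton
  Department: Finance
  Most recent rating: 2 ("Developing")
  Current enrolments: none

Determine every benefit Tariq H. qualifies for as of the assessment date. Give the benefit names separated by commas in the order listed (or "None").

Pet Insurance, Parking Benefit

Service from Oct 5, 2026 to 2027-05-04: 211 days.
Pet Insurance — status seasonal ✓ (not excluded); service 211 days ≥ 90 days ✓; age 33 ≥ 25 ✓ → eligible.
Education Assistance — status seasonal ✗ (requires full-time or temporary) → not eligible.
Life Insurance — service 211 days ≥ 26 weeks (≈182 days) ✓; rating 2 ≥ 2 ✓; dept Finance ✗ → not eligible.
Flexible Spending Account — status seasonal ✓; service 211 days ≥ 180 days ✓; 30 hrs/wk < 32 ✗ → not eligible.
Remote Work Stipend — service 211 days ≥ 3 months (≈90 days) ✓; dept Finance ✗ → not eligible.
Parking Benefit — status seasonal ✓; service 211 days ≥ 3 months (≈90 days) ✓; grade G7 ≥ G2 ✓; age 33 ≥ 18 ✓ → eligible.
Pension Scheme — status seasonal ✓ (not excluded); service 211 days < 1 year (≈365 days) ✗ → not eligible.
Legal Services Plan — service 211 days < 18 months (≈540 days) ✗ → not eligible.
Home Office Allowance — status seasonal ✗ (requires full-time or temporary) → not eligible.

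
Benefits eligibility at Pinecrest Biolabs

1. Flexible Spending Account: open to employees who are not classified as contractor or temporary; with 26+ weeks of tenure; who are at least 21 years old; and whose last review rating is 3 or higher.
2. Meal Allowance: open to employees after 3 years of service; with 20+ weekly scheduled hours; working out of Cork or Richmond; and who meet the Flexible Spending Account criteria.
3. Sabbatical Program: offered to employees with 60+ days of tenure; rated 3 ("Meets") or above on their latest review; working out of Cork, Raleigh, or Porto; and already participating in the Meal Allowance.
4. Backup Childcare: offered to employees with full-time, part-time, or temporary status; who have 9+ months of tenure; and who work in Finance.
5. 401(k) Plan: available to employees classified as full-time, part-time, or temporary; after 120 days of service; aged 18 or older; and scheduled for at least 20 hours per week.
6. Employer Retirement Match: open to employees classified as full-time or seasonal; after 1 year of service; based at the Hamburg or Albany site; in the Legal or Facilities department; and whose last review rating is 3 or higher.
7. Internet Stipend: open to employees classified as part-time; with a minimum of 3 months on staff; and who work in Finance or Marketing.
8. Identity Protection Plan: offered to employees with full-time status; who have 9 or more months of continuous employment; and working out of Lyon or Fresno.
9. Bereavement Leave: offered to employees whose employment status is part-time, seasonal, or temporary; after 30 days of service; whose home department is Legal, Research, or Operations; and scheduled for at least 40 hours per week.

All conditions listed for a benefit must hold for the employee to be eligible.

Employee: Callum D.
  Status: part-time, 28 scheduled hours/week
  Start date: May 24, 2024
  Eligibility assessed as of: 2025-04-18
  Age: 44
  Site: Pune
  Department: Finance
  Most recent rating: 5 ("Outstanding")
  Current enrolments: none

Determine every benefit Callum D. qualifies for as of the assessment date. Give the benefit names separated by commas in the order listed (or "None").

Service from May 24, 2024 to 2025-04-18: 329 days.
Flexible Spending Account — status part-time ✓ (not excluded); service 329 days ≥ 26 weeks (≈182 days) ✓; age 44 ≥ 21 ✓; rating 5 ≥ 3 ✓ → eligible.
Meal Allowance — service 329 days < 3 years (≈1095 days) ✗ → not eligible.
Sabbatical Program — service 329 days ≥ 60 days ✓; rating 5 ≥ 3 ✓; site Pune ✗ (not Cork, Raleigh, or Porto) → not eligible.
Backup Childcare — status part-time ✓; service 329 days ≥ 9 months (≈270 days) ✓; dept Finance ✓ → eligible.
401(k) Plan — status part-time ✓; service 329 days ≥ 120 days ✓; age 44 ≥ 18 ✓; 28 hrs/wk ≥ 20 ✓ → eligible.
Employer Retirement Match — status part-time ✗ (requires full-time or seasonal) → not eligible.
Internet Stipend — status part-time ✓; service 329 days ≥ 3 months (≈90 days) ✓; dept Finance ✓ → eligible.
Identity Protection Plan — status part-time ✗ (requires full-time) → not eligible.
Bereavement Leave — status part-time ✓; service 329 days ≥ 30 days ✓; dept Finance ✗ → not eligible.

Flexible Spending Account, Backup Childcare, 401(k) Plan, Internet Stipend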